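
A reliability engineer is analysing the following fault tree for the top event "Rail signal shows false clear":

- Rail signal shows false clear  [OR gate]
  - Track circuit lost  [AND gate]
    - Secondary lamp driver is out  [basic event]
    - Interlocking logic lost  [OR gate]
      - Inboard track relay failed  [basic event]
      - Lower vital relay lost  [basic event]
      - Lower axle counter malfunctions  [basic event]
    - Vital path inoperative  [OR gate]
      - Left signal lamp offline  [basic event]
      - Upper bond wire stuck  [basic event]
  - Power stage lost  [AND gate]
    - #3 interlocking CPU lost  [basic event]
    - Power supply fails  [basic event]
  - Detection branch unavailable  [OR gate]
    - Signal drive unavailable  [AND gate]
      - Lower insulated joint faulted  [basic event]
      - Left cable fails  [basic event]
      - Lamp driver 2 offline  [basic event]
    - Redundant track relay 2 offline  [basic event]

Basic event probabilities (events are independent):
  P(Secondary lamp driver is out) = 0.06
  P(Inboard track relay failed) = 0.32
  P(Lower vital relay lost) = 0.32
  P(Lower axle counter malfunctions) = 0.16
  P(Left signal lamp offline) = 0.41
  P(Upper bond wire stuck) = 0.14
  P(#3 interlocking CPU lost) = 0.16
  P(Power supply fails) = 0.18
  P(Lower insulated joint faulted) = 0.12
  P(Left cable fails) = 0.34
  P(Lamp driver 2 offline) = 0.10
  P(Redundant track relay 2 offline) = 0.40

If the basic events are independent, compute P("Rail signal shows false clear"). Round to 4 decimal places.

P(Interlocking logic lost) [OR] = 1 − (1−0.32) × (1−0.32) × (1−0.16) = 0.611584
P(Vital path inoperative) [OR] = 1 − (1−0.41) × (1−0.14) = 0.492600
P(Track circuit lost) [AND] = 0.06 × 0.611584 × 0.492600 = 0.018076
P(Power stage lost) [AND] = 0.16 × 0.18 = 0.028800
P(Signal drive unavailable) [AND] = 0.12 × 0.34 × 0.10 = 0.004080
P(Detection branch unavailable) [OR] = 1 − (1−0.004080) × (1−0.40) = 0.402448
P(Rail signal shows false clear) [OR] = 1 − (1−0.018076) × (1−0.028800) × (1−0.402448) = 0.430148
Rounded to 4 decimal places: P(Rail signal shows false clear) ≈ 0.4301.

0.4301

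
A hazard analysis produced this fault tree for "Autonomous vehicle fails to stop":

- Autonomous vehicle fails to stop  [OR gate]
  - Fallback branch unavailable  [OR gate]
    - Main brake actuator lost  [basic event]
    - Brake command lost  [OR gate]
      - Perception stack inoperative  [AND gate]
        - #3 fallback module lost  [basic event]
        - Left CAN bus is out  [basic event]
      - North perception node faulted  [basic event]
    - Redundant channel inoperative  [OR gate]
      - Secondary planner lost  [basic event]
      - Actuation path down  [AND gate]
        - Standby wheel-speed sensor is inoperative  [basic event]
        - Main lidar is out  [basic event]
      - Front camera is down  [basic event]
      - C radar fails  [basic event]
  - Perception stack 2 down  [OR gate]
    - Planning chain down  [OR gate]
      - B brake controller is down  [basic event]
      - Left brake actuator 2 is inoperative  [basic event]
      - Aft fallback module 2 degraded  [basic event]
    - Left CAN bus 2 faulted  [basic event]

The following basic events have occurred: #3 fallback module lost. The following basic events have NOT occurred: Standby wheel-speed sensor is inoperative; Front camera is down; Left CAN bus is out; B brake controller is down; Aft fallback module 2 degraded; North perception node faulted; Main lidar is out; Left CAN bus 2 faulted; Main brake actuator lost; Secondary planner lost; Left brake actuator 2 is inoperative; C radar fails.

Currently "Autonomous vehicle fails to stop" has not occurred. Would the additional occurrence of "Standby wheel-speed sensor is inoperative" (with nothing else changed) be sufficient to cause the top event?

Counterfactual: set "Standby wheel-speed sensor is inoperative" to occurred.
Perception stack inoperative [AND]: #3 fallback module lost=occurs, Left CAN bus is out=not → not all inputs occur → does not occur.
Brake command lost [OR]: Perception stack inoperative=not, North perception node faulted=not → no input occurs → does not occur.
Actuation path down [AND]: Standby wheel-speed sensor is inoperative=occurs, Main lidar is out=not → not all inputs occur → does not occur.
Redundant channel inoperative [OR]: Secondary planner lost=not, Actuation path down=not, Front camera is down=not, C radar fails=not → no input occurs → does not occur.
Fallback branch unavailable [OR]: Main brake actuator lost=not, Brake command lost=not, Redundant channel inoperative=not → no input occurs → does not occur.
Planning chain down [OR]: B brake controller is down=not, Left brake actuator 2 is inoperative=not, Aft fallback module 2 degraded=not → no input occurs → does not occur.
Perception stack 2 down [OR]: Planning chain down=not, Left CAN bus 2 faulted=not → no input occurs → does not occur.
Autonomous vehicle fails to stop [OR]: Fallback branch unavailable=not, Perception stack 2 down=not → no input occurs → does not occur.

No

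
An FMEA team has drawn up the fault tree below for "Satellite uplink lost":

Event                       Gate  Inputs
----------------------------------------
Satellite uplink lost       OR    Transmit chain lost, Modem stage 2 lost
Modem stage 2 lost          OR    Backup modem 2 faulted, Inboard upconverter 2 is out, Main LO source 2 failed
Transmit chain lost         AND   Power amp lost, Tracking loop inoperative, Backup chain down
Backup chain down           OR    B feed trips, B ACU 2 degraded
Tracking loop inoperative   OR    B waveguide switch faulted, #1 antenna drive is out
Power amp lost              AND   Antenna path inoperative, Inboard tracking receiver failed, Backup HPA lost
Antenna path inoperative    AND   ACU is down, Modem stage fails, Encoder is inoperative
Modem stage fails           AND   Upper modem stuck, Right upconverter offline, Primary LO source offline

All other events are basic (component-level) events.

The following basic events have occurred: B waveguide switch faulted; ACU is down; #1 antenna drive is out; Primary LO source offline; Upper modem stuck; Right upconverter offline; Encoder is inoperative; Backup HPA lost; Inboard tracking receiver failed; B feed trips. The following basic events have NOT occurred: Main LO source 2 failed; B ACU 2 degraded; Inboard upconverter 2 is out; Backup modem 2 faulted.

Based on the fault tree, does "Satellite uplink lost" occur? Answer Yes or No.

Modem stage fails [AND]: Upper modem stuck=occurs, Right upconverter offline=occurs, Primary LO source offline=occurs → all inputs occur → occurs.
Antenna path inoperative [AND]: ACU is down=occurs, Modem stage fails=occurs, Encoder is inoperative=occurs → all inputs occur → occurs.
Power amp lost [AND]: Antenna path inoperative=occurs, Inboard tracking receiver failed=occurs, Backup HPA lost=occurs → all inputs occur → occurs.
Tracking loop inoperative [OR]: B waveguide switch faulted=occurs, #1 antenna drive is out=occurs → at least one input occurs → occurs.
Backup chain down [OR]: B feed trips=occurs, B ACU 2 degraded=not → at least one input occurs → occurs.
Transmit chain lost [AND]: Power amp lost=occurs, Tracking loop inoperative=occurs, Backup chain down=occurs → all inputs occur → occurs.
Modem stage 2 lost [OR]: Backup modem 2 faulted=not, Inboard upconverter 2 is out=not, Main LO source 2 failed=not → no input occurs → does not occur.
Satellite uplink lost [OR]: Transmit chain lost=occurs, Modem stage 2 lost=not → at least one input occurs → occurs.

Yes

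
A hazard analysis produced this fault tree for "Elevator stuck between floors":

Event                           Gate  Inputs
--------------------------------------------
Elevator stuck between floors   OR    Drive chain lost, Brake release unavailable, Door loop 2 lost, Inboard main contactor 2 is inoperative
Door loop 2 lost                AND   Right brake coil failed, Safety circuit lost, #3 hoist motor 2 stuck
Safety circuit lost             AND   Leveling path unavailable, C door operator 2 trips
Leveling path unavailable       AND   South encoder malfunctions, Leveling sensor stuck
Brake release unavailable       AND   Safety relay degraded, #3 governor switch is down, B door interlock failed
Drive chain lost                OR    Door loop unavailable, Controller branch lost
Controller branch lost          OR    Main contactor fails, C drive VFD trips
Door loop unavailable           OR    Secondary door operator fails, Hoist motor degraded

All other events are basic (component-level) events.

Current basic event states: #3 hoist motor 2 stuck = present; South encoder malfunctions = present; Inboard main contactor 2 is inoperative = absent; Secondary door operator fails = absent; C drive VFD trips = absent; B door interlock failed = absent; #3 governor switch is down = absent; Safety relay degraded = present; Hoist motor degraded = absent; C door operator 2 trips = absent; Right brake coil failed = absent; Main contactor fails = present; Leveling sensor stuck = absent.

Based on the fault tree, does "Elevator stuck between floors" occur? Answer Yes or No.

Door loop unavailable [OR]: Secondary door operator fails=not, Hoist motor degraded=not → no input occurs → does not occur.
Controller branch lost [OR]: Main contactor fails=occurs, C drive VFD trips=not → at least one input occurs → occurs.
Drive chain lost [OR]: Door loop unavailable=not, Controller branch lost=occurs → at least one input occurs → occurs.
Brake release unavailable [AND]: Safety relay degraded=occurs, #3 governor switch is down=not, B door interlock failed=not → not all inputs occur → does not occur.
Leveling path unavailable [AND]: South encoder malfunctions=occurs, Leveling sensor stuck=not → not all inputs occur → does not occur.
Safety circuit lost [AND]: Leveling path unavailable=not, C door operator 2 trips=not → not all inputs occur → does not occur.
Door loop 2 lost [AND]: Right brake coil failed=not, Safety circuit lost=not, #3 hoist motor 2 stuck=occurs → not all inputs occur → does not occur.
Elevator stuck between floors [OR]: Drive chain lost=occurs, Brake release unavailable=not, Door loop 2 lost=not, Inboard main contactor 2 is inoperative=not → at least one input occurs → occurs.

Yes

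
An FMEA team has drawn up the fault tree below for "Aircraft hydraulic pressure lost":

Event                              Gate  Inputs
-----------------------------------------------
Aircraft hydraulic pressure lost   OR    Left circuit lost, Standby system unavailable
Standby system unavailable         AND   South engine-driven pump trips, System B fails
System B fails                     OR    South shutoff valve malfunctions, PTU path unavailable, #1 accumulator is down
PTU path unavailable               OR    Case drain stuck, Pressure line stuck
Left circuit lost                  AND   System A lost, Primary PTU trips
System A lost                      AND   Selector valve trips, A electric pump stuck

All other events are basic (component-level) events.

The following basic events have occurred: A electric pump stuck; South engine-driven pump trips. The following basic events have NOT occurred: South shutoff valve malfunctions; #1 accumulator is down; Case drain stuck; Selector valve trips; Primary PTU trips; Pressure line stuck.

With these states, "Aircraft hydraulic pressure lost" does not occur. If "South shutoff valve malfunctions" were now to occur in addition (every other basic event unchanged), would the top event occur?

Counterfactual: set "South shutoff valve malfunctions" to occurred.
System A lost [AND]: Selector valve trips=not, A electric pump stuck=occurs → not all inputs occur → does not occur.
Left circuit lost [AND]: System A lost=not, Primary PTU trips=not → not all inputs occur → does not occur.
PTU path unavailable [OR]: Case drain stuck=not, Pressure line stuck=not → no input occurs → does not occur.
System B fails [OR]: South shutoff valve malfunctions=occurs, PTU path unavailable=not, #1 accumulator is down=not → at least one input occurs → occurs.
Standby system unavailable [AND]: South engine-driven pump trips=occurs, System B fails=occurs → all inputs occur → occurs.
Aircraft hydraulic pressure lost [OR]: Left circuit lost=not, Standby system unavailable=occurs → at least one input occurs → occurs.

Yes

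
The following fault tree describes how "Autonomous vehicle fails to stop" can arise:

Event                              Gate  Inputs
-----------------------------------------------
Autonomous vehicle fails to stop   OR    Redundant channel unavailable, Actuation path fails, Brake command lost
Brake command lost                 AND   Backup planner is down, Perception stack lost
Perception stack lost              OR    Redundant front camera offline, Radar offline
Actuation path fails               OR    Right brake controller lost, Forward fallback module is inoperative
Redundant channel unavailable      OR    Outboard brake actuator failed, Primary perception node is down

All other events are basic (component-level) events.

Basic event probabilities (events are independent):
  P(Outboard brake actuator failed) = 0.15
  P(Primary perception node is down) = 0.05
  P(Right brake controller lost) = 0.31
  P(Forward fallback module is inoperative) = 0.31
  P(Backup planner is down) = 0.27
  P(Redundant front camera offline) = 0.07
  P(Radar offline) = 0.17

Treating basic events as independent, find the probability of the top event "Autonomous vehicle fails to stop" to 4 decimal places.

0.6392

P(Redundant channel unavailable) [OR] = 1 − (1−0.15) × (1−0.05) = 0.192500
P(Actuation path fails) [OR] = 1 − (1−0.31) × (1−0.31) = 0.523900
P(Perception stack lost) [OR] = 1 − (1−0.07) × (1−0.17) = 0.228100
P(Brake command lost) [AND] = 0.27 × 0.228100 = 0.061587
P(Autonomous vehicle fails to stop) [OR] = 1 − (1−0.192500) × (1−0.523900) × (1−0.061587) = 0.639226
Rounded to 4 decimal places: P(Autonomous vehicle fails to stop) ≈ 0.6392.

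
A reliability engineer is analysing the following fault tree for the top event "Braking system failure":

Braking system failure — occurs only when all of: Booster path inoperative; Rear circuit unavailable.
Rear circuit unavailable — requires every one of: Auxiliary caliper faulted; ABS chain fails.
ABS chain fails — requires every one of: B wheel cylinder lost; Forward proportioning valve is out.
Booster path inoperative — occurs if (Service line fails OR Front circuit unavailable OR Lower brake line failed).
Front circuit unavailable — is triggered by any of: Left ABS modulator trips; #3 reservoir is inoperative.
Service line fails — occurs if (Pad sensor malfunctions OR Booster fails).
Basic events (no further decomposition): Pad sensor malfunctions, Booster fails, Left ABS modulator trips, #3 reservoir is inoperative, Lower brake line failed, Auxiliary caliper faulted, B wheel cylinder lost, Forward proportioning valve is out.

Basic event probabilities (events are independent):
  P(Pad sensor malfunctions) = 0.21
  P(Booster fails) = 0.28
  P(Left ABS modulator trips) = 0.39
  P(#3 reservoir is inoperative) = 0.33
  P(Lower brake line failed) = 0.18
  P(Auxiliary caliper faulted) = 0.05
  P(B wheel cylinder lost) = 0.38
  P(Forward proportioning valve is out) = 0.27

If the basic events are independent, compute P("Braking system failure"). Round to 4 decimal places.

0.0042

P(Service line fails) [OR] = 1 − (1−0.21) × (1−0.28) = 0.431200
P(Front circuit unavailable) [OR] = 1 − (1−0.39) × (1−0.33) = 0.591300
P(Booster path inoperative) [OR] = 1 − (1−0.431200) × (1−0.591300) × (1−0.18) = 0.809376
P(ABS chain fails) [AND] = 0.38 × 0.27 = 0.102600
P(Rear circuit unavailable) [AND] = 0.05 × 0.102600 = 0.005130
P(Braking system failure) [AND] = 0.809376 × 0.005130 = 0.004152
Rounded to 4 decimal places: P(Braking system failure) ≈ 0.0042.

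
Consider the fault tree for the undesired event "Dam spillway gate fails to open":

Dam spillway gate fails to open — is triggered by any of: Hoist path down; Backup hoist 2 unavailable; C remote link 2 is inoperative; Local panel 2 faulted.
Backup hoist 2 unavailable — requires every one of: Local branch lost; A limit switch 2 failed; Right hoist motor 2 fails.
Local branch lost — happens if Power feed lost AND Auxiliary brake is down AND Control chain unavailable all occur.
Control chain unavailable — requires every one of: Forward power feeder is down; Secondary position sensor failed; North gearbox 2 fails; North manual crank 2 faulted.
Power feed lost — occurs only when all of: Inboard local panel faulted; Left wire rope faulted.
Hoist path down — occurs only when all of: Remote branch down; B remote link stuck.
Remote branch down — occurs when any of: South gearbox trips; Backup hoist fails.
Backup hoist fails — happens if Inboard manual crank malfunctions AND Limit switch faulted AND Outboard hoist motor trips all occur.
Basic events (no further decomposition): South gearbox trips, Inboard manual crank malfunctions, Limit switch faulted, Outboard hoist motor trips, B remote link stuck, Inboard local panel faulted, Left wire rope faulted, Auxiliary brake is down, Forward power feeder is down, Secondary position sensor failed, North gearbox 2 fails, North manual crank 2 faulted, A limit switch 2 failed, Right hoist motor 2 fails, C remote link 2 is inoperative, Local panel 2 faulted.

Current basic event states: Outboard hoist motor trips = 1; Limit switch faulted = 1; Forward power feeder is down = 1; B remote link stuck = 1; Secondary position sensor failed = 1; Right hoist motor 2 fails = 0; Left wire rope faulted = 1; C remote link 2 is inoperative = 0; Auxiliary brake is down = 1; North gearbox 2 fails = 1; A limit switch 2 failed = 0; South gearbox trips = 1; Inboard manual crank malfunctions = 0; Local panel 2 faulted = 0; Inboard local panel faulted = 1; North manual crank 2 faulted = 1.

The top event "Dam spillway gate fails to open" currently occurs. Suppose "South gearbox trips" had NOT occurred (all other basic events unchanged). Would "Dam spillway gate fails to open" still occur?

No

Counterfactual: set "South gearbox trips" to not occurred.
Backup hoist fails [AND]: Inboard manual crank malfunctions=not, Limit switch faulted=occurs, Outboard hoist motor trips=occurs → not all inputs occur → does not occur.
Remote branch down [OR]: South gearbox trips=not, Backup hoist fails=not → no input occurs → does not occur.
Hoist path down [AND]: Remote branch down=not, B remote link stuck=occurs → not all inputs occur → does not occur.
Power feed lost [AND]: Inboard local panel faulted=occurs, Left wire rope faulted=occurs → all inputs occur → occurs.
Control chain unavailable [AND]: Forward power feeder is down=occurs, Secondary position sensor failed=occurs, North gearbox 2 fails=occurs, North manual crank 2 faulted=occurs → all inputs occur → occurs.
Local branch lost [AND]: Power feed lost=occurs, Auxiliary brake is down=occurs, Control chain unavailable=occurs → all inputs occur → occurs.
Backup hoist 2 unavailable [AND]: Local branch lost=occurs, A limit switch 2 failed=not, Right hoist motor 2 fails=not → not all inputs occur → does not occur.
Dam spillway gate fails to open [OR]: Hoist path down=not, Backup hoist 2 unavailable=not, C remote link 2 is inoperative=not, Local panel 2 faulted=not → no input occurs → does not occur.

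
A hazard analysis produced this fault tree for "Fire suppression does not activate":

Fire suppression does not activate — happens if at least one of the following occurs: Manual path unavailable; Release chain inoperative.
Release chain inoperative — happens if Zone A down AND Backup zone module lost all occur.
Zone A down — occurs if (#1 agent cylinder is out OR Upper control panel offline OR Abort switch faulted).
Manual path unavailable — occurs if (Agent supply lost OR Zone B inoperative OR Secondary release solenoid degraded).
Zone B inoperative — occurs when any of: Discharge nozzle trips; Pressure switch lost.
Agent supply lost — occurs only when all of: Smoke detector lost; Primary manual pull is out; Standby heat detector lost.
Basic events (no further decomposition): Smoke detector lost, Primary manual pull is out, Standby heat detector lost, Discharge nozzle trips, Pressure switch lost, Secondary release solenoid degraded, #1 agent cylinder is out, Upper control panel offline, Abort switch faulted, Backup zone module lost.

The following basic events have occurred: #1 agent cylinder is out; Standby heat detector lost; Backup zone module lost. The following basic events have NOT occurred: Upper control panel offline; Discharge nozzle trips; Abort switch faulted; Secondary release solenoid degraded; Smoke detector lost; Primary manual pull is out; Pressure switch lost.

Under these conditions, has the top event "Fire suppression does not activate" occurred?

Yes

Agent supply lost [AND]: Smoke detector lost=not, Primary manual pull is out=not, Standby heat detector lost=occurs → not all inputs occur → does not occur.
Zone B inoperative [OR]: Discharge nozzle trips=not, Pressure switch lost=not → no input occurs → does not occur.
Manual path unavailable [OR]: Agent supply lost=not, Zone B inoperative=not, Secondary release solenoid degraded=not → no input occurs → does not occur.
Zone A down [OR]: #1 agent cylinder is out=occurs, Upper control panel offline=not, Abort switch faulted=not → at least one input occurs → occurs.
Release chain inoperative [AND]: Zone A down=occurs, Backup zone module lost=occurs → all inputs occur → occurs.
Fire suppression does not activate [OR]: Manual path unavailable=not, Release chain inoperative=occurs → at least one input occurs → occurs.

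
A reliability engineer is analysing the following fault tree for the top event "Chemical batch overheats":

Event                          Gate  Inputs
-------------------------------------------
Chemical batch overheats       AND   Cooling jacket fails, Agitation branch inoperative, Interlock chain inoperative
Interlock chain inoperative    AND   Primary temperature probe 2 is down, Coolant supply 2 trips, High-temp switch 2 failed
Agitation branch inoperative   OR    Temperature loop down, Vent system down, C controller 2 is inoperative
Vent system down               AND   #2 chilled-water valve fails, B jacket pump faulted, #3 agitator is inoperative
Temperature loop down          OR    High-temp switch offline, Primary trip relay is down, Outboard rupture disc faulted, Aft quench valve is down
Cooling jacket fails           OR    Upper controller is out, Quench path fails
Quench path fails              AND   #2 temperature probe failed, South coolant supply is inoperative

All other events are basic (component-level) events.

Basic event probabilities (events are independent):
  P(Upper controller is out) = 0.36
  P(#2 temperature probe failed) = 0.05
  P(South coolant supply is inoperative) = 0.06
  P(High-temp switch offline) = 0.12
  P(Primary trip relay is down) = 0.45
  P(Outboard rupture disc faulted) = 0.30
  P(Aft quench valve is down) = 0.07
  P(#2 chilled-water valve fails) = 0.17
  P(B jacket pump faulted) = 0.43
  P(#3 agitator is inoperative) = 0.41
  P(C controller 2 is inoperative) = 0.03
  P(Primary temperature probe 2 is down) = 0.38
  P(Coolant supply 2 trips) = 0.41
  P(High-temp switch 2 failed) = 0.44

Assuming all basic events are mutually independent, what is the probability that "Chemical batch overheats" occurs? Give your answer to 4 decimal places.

P(Quench path fails) [AND] = 0.05 × 0.06 = 0.003000
P(Cooling jacket fails) [OR] = 1 − (1−0.36) × (1−0.003000) = 0.361920
P(Temperature loop down) [OR] = 1 − (1−0.12) × (1−0.45) × (1−0.30) × (1−0.07) = 0.684916
P(Vent system down) [AND] = 0.17 × 0.43 × 0.41 = 0.029971
P(Agitation branch inoperative) [OR] = 1 − (1−0.684916) × (1−0.029971) × (1−0.03) = 0.703529
P(Interlock chain inoperative) [AND] = 0.38 × 0.41 × 0.44 = 0.068552
P(Chemical batch overheats) [AND] = 0.361920 × 0.703529 × 0.068552 = 0.017455
Rounded to 4 decimal places: P(Chemical batch overheats) ≈ 0.0175.

0.0175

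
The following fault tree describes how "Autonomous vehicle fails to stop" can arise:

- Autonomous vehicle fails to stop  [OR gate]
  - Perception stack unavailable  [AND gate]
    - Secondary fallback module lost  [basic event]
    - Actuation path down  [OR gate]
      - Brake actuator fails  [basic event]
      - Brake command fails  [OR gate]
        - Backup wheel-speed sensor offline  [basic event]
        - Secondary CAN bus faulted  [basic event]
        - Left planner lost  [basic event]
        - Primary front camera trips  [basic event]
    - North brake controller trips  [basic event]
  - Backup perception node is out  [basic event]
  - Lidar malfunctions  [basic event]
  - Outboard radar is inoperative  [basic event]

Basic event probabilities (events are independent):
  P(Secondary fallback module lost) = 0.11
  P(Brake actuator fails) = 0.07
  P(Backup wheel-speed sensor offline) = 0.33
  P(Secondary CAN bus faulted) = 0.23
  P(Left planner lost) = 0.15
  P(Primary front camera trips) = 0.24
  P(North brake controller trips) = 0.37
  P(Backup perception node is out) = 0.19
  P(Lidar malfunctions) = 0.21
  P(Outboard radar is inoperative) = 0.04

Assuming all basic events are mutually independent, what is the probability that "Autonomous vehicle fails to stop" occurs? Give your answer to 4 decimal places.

0.4029

P(Brake command fails) [OR] = 1 − (1−0.33) × (1−0.23) × (1−0.15) × (1−0.24) = 0.666729
P(Actuation path down) [OR] = 1 − (1−0.07) × (1−0.666729) = 0.690058
P(Perception stack unavailable) [AND] = 0.11 × 0.690058 × 0.37 = 0.028085
P(Autonomous vehicle fails to stop) [OR] = 1 − (1−0.028085) × (1−0.19) × (1−0.21) × (1−0.04) = 0.402949
Rounded to 4 decimal places: P(Autonomous vehicle fails to stop) ≈ 0.4029.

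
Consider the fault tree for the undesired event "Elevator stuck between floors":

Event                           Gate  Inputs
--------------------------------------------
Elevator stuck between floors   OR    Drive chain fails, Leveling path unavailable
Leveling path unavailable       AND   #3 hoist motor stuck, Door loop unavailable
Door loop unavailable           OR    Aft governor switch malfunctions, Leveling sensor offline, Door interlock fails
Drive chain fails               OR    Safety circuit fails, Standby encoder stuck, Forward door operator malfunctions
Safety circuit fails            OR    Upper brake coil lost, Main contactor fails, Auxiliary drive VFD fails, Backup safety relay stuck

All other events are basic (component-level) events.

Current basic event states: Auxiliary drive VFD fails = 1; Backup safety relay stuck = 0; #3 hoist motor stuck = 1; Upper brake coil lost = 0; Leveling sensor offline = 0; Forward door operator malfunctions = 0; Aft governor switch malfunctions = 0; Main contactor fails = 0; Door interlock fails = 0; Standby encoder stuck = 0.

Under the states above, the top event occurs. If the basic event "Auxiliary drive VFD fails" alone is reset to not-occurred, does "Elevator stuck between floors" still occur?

No

Counterfactual: set "Auxiliary drive VFD fails" to not occurred.
Safety circuit fails [OR]: Upper brake coil lost=not, Main contactor fails=not, Auxiliary drive VFD fails=not, Backup safety relay stuck=not → no input occurs → does not occur.
Drive chain fails [OR]: Safety circuit fails=not, Standby encoder stuck=not, Forward door operator malfunctions=not → no input occurs → does not occur.
Door loop unavailable [OR]: Aft governor switch malfunctions=not, Leveling sensor offline=not, Door interlock fails=not → no input occurs → does not occur.
Leveling path unavailable [AND]: #3 hoist motor stuck=occurs, Door loop unavailable=not → not all inputs occur → does not occur.
Elevator stuck between floors [OR]: Drive chain fails=not, Leveling path unavailable=not → no input occurs → does not occur.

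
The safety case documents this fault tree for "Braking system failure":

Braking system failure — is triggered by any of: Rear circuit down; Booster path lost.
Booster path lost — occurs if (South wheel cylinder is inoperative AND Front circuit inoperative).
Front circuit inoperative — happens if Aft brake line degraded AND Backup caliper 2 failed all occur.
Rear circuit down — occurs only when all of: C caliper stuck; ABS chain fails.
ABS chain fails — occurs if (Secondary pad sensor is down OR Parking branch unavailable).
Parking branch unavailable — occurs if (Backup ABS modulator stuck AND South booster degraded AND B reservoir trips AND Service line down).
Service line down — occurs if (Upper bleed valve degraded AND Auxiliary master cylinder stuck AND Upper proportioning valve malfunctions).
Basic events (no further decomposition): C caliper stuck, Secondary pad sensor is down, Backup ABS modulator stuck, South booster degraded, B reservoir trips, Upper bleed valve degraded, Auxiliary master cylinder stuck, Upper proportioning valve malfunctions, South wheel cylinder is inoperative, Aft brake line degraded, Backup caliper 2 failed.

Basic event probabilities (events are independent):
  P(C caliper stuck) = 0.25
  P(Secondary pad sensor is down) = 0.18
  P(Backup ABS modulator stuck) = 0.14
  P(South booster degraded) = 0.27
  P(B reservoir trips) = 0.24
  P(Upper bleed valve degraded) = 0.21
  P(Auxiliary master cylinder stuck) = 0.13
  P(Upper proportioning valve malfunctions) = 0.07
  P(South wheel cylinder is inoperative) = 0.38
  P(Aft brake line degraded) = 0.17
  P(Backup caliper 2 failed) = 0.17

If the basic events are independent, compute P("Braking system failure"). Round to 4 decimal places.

P(Service line down) [AND] = 0.21 × 0.13 × 0.07 = 0.001911
P(Parking branch unavailable) [AND] = 0.14 × 0.27 × 0.24 × 0.001911 = 0.000017
P(ABS chain fails) [OR] = 1 − (1−0.18) × (1−0.000017) = 0.180014
P(Rear circuit down) [AND] = 0.25 × 0.180014 = 0.045004
P(Front circuit inoperative) [AND] = 0.17 × 0.17 = 0.028900
P(Booster path lost) [AND] = 0.38 × 0.028900 = 0.010982
P(Braking system failure) [OR] = 1 − (1−0.045004) × (1−0.010982) = 0.055492
Rounded to 4 decimal places: P(Braking system failure) ≈ 0.0555.

0.0555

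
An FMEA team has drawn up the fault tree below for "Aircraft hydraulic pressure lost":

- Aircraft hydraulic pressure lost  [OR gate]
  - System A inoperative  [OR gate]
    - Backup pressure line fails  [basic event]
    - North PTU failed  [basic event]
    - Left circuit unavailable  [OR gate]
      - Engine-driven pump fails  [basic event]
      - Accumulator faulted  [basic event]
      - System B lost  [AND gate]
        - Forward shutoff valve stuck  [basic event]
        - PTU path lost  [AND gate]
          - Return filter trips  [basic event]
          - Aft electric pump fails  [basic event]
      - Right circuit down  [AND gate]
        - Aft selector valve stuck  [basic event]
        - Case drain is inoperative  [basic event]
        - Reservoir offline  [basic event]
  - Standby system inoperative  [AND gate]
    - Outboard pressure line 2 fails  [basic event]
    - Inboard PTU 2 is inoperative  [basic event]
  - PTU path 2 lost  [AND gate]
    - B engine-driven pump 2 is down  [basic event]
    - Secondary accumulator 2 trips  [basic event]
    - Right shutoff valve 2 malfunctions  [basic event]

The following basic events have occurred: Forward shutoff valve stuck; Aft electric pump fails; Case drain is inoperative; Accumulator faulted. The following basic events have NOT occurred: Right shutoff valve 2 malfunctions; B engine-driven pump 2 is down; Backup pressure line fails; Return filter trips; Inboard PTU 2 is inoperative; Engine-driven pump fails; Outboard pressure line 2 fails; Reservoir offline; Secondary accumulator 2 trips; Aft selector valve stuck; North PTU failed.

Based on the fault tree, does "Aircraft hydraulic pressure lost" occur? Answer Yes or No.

PTU path lost [AND]: Return filter trips=not, Aft electric pump fails=occurs → not all inputs occur → does not occur.
System B lost [AND]: Forward shutoff valve stuck=occurs, PTU path lost=not → not all inputs occur → does not occur.
Right circuit down [AND]: Aft selector valve stuck=not, Case drain is inoperative=occurs, Reservoir offline=not → not all inputs occur → does not occur.
Left circuit unavailable [OR]: Engine-driven pump fails=not, Accumulator faulted=occurs, System B lost=not, Right circuit down=not → at least one input occurs → occurs.
System A inoperative [OR]: Backup pressure line fails=not, North PTU failed=not, Left circuit unavailable=occurs → at least one input occurs → occurs.
Standby system inoperative [AND]: Outboard pressure line 2 fails=not, Inboard PTU 2 is inoperative=not → not all inputs occur → does not occur.
PTU path 2 lost [AND]: B engine-driven pump 2 is down=not, Secondary accumulator 2 trips=not, Right shutoff valve 2 malfunctions=not → not all inputs occur → does not occur.
Aircraft hydraulic pressure lost [OR]: System A inoperative=occurs, Standby system inoperative=not, PTU path 2 lost=not → at least one input occurs → occurs.

Yes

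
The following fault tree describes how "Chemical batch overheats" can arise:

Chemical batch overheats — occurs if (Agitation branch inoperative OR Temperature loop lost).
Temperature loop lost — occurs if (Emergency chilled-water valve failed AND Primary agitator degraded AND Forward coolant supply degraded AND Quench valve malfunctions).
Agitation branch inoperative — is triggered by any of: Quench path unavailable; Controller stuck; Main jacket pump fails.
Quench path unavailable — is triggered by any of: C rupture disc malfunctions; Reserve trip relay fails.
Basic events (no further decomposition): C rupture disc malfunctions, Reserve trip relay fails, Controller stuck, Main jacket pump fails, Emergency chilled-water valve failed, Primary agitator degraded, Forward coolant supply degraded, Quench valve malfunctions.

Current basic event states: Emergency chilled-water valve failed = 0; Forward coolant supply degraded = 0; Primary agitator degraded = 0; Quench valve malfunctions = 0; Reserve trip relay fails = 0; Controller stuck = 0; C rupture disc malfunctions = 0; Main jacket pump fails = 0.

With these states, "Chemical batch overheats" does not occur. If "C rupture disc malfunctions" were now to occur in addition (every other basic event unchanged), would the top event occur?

Counterfactual: set "C rupture disc malfunctions" to occurred.
Quench path unavailable [OR]: C rupture disc malfunctions=occurs, Reserve trip relay fails=not → at least one input occurs → occurs.
Agitation branch inoperative [OR]: Quench path unavailable=occurs, Controller stuck=not, Main jacket pump fails=not → at least one input occurs → occurs.
Temperature loop lost [AND]: Emergency chilled-water valve failed=not, Primary agitator degraded=not, Forward coolant supply degraded=not, Quench valve malfunctions=not → not all inputs occur → does not occur.
Chemical batch overheats [OR]: Agitation branch inoperative=occurs, Temperature loop lost=not → at least one input occurs → occurs.

Yes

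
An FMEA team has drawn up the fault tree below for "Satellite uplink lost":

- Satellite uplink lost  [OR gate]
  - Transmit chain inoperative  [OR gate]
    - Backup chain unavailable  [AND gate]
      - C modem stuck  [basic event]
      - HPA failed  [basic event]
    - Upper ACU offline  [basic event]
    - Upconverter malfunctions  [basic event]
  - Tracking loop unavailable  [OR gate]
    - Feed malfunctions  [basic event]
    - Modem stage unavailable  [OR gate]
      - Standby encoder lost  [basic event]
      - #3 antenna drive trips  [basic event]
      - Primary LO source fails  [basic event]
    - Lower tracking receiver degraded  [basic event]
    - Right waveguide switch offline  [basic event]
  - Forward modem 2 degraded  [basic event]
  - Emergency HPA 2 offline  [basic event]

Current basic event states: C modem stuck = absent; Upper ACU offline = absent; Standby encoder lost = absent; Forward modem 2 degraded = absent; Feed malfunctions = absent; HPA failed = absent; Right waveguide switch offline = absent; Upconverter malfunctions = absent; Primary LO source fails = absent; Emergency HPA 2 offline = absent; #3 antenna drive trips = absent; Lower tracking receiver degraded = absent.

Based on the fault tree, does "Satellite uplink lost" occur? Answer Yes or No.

Backup chain unavailable [AND]: C modem stuck=not, HPA failed=not → not all inputs occur → does not occur.
Transmit chain inoperative [OR]: Backup chain unavailable=not, Upper ACU offline=not, Upconverter malfunctions=not → no input occurs → does not occur.
Modem stage unavailable [OR]: Standby encoder lost=not, #3 antenna drive trips=not, Primary LO source fails=not → no input occurs → does not occur.
Tracking loop unavailable [OR]: Feed malfunctions=not, Modem stage unavailable=not, Lower tracking receiver degraded=not, Right waveguide switch offline=not → no input occurs → does not occur.
Satellite uplink lost [OR]: Transmit chain inoperative=not, Tracking loop unavailable=not, Forward modem 2 degraded=not, Emergency HPA 2 offline=not → no input occurs → does not occur.

No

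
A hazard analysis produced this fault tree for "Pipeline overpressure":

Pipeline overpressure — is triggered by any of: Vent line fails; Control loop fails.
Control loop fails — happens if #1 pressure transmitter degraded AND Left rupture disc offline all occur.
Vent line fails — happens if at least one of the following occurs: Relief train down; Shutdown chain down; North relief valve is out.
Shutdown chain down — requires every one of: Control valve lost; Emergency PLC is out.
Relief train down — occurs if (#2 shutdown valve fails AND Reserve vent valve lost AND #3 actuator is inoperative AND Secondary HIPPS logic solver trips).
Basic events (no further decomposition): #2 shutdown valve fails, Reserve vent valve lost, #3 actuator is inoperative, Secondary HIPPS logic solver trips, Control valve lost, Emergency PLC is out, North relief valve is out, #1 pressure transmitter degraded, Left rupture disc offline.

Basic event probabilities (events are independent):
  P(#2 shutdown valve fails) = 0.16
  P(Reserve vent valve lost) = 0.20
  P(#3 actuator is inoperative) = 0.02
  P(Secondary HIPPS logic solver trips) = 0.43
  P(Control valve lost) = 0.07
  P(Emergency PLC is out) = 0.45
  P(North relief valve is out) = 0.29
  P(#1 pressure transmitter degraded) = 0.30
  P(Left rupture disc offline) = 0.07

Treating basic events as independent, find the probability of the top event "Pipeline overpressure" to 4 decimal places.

0.3270

P(Relief train down) [AND] = 0.16 × 0.20 × 0.02 × 0.43 = 0.000275
P(Shutdown chain down) [AND] = 0.07 × 0.45 = 0.031500
P(Vent line fails) [OR] = 1 − (1−0.000275) × (1−0.031500) × (1−0.29) = 0.312554
P(Control loop fails) [AND] = 0.30 × 0.07 = 0.021000
P(Pipeline overpressure) [OR] = 1 − (1−0.312554) × (1−0.021000) = 0.326990
Rounded to 4 decimal places: P(Pipeline overpressure) ≈ 0.3270.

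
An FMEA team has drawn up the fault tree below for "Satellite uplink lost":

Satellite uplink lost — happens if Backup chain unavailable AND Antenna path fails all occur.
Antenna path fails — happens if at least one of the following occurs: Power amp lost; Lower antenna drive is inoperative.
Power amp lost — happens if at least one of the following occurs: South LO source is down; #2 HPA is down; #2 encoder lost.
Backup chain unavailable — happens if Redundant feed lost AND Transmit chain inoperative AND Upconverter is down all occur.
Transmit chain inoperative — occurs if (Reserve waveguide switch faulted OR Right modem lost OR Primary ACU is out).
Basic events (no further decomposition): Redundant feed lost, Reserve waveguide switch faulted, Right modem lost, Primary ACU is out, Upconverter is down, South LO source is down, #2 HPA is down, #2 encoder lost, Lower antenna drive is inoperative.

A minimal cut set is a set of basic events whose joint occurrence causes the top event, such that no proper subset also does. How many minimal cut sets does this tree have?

12

Transmit chain inoperative [OR]: union of children's cut sets → 3 cut set(s).
Backup chain unavailable [AND]: one cut set from each child combined → 1 × 3 × 1 = 3 cut set(s).
Power amp lost [OR]: union of children's cut sets → 3 cut set(s).
Antenna path fails [OR]: union of children's cut sets → 4 cut set(s).
Satellite uplink lost [AND]: one cut set from each child combined → 3 × 4 = 12 cut set(s).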